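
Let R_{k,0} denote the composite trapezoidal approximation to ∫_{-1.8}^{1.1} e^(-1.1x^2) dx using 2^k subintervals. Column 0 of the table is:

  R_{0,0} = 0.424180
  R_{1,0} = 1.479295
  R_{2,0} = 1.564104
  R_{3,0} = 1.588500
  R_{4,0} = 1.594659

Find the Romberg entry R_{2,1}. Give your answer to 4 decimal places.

1.5924

Richardson extrapolation on the trapezoidal column (denominator 4−1=3):
R_{2,1} = 1.564104 + (1.564104 − 1.479295)/3 = 1.592374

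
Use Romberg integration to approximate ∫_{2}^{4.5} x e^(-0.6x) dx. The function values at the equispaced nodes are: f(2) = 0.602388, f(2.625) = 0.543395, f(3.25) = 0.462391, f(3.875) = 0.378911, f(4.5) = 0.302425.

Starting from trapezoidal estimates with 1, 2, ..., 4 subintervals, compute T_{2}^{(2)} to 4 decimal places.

T_{0}^{(0)} (trapezoid, 1 panel, h=2.5000): 1.131016
T_{1}^{(0)} (trapezoid, 2 panels, h=1.2500): 1.143497
T_{2}^{(0)} (trapezoid, 4 panels, h=0.6250): 1.148190
T_{1}^{(1)} = 1.143497 + (1.143497 − 1.131016)/3 = 1.147657
T_{2}^{(1)} = 1.148190 + (1.148190 − 1.143497)/3 = 1.149754
T_{2}^{(2)} = 1.149754 + (1.149754 − 1.147657)/15 = 1.149894

1.1499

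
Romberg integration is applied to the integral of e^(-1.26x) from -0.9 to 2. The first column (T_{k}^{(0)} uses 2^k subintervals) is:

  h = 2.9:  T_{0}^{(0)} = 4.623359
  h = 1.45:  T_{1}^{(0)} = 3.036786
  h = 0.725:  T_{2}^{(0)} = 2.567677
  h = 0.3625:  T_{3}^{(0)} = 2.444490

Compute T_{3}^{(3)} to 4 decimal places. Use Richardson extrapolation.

2.4029

Richardson extrapolation on the trapezoidal column (denominator 4−1=3):
T_{1}^{(1)} = (4·3.036786 − 4.623359) / 3 = 2.507928
T_{2}^{(1)} = (4·2.567677 − 3.036786) / 3 = 2.411307
T_{3}^{(1)} = 2.444490 + (2.444490 − 2.567677)/3 = 2.403428
T_{2}^{(2)} = 2.411307 + (2.411307 − 2.507928)/15 = 2.404866
T_{3}^{(2)} = 2.403428 + (2.403428 − 2.411307)/15 = 2.402903
T_{3}^{(3)} = 2.402903 + (2.402903 − 2.404866)/63 = 2.402872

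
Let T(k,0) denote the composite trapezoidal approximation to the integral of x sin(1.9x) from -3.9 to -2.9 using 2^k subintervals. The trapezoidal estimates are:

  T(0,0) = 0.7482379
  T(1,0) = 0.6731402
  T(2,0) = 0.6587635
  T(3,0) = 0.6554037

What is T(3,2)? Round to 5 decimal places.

0.65430

Richardson extrapolation on the trapezoidal column (denominator 4−1=3):
T(2,1) = (4·0.6587635 − 0.6731402) / 3 = 0.6539713
T(3,1) = 0.6554037 + (0.6554037 − 0.6587635)/3 = 0.6542838
T(3,2) = (16·0.6542838 − 0.6539713) / 15 = 0.6543046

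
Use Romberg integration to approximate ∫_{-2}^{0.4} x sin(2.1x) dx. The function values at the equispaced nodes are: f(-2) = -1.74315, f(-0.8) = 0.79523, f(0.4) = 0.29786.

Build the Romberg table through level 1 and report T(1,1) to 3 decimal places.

0.694

T(0,0) (trapezoid, 1 panel, h=2.4000): -1.73435
T(1,0) (trapezoid, 2 panels, h=1.2000): 0.08710
T(1,1) = 0.08710 + (0.08710 − (-1.73435))/3 = 0.69425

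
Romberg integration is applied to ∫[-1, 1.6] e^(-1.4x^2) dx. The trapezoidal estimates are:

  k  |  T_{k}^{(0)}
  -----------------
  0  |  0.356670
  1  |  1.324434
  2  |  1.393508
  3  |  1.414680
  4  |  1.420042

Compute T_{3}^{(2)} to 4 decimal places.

1.4221

T_{2}^{(1)} = 1.393508 + (1.393508 − 1.324434)/3 = 1.416533
T_{3}^{(1)} = (4·1.414680 − 1.393508) / 3 = 1.421737
T_{3}^{(2)} = (16·1.421737 − 1.416533) / 15 = 1.422084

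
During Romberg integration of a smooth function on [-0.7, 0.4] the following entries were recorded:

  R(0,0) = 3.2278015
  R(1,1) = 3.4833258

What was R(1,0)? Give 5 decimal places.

3.41944

From R(1,1) = (4·R(1,0) − R(0,0))/3, solve for R(1,0):
4·R(1,0) = 3·3.4833258 + 3.2278015 = 13.6777789
R(1,0) = 3.4194447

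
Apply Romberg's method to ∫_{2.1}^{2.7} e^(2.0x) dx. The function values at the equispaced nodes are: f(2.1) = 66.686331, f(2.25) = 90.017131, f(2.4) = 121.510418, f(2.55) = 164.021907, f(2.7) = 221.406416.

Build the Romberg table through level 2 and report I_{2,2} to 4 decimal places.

I_{0,0} (trapezoid, 1 panel, h=0.6000): 86.427824
I_{1,0} (trapezoid, 2 panels, h=0.3000): 79.667037
I_{2,0} (trapezoid, 4 panels, h=0.1500): 77.939374
I_{1,1} = 79.667037 + (79.667037 − 86.427824)/3 = 77.413441
I_{2,1} = 77.939374 + (77.939374 − 79.667037)/3 = 77.363486
I_{2,2} = 77.363486 + (77.363486 − 77.413441)/15 = 77.360156

77.3602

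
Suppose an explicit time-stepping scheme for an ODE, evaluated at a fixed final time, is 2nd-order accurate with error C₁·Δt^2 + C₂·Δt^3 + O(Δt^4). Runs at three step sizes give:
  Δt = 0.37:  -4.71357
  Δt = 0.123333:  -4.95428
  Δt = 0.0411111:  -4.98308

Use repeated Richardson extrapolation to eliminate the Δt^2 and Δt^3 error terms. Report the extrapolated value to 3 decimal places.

First eliminate the Δt^2 term (factor 3^2 = 9):
  B₁ = (9·(-4.95428) − (-4.71357))/8 = -4.98437
  B₂ = (9·(-4.98308) − (-4.95428))/8 = -4.98668
Then eliminate the Δt^3 term (factor 3^3 = 27):
  (27·(-4.98668) − (-4.98437))/26 = -4.98677

-4.987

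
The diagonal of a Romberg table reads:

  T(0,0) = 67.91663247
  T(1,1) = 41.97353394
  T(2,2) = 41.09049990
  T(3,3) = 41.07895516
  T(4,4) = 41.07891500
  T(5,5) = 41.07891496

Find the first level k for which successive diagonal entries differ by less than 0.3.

|T(1,1) − T(0,0)| = 25.94309853 ≥ 0.3
|T(2,2) − T(1,1)| = 0.88303404 ≥ 0.3
|T(3,3) − T(2,2)| = 0.01154474 < 0.3

k = 3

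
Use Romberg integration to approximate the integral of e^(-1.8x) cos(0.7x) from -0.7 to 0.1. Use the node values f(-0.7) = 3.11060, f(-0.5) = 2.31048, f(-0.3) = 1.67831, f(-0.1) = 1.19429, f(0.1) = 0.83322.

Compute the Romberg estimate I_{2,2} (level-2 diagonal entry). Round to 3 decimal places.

1.421

I_{0,0} (trapezoid, 1 panel, h=0.8000): 1.57753
I_{1,0} (trapezoid, 2 panels, h=0.4000): 1.46009
I_{2,0} (trapezoid, 4 panels, h=0.2000): 1.43100
I_{1,1} = 1.46009 + (1.46009 − 1.57753)/3 = 1.42094
I_{2,1} = 1.43100 + (1.43100 − 1.46009)/3 = 1.42130
I_{2,2} = 1.42130 + (1.42130 − 1.42094)/15 = 1.42132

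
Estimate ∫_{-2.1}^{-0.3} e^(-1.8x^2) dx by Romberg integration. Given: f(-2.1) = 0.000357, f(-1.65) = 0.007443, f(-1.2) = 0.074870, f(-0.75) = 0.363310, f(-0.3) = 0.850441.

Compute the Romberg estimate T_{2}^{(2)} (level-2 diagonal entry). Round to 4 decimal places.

T_{0}^{(0)} (trapezoid, 1 panel, h=1.8000): 0.765718
T_{1}^{(0)} (trapezoid, 2 panels, h=0.9000): 0.450242
T_{2}^{(0)} (trapezoid, 4 panels, h=0.4500): 0.391960
T_{1}^{(1)} = 0.450242 + (0.450242 − 0.765718)/3 = 0.345083
T_{2}^{(1)} = 0.391960 + (0.391960 − 0.450242)/3 = 0.372533
T_{2}^{(2)} = 0.372533 + (0.372533 − 0.345083)/15 = 0.374363

0.3744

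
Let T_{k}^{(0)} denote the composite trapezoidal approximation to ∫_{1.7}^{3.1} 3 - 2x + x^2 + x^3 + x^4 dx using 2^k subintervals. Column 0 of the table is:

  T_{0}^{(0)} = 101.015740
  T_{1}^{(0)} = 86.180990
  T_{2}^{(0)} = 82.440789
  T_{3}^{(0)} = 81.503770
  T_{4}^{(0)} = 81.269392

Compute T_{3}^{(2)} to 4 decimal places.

T_{2}^{(1)} = (4·82.440789 − 86.180990) / 3 = 81.194055
T_{3}^{(1)} = 81.503770 + (81.503770 − 82.440789)/3 = 81.191430
T_{3}^{(2)} = (16·81.191430 − 81.194055) / 15 = 81.191255

81.1913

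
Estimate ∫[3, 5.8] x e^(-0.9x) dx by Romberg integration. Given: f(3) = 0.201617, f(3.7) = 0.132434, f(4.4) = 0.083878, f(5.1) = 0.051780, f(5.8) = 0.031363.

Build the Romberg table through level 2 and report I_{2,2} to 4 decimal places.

I_{0,0} (trapezoid, 1 panel, h=2.8000): 0.326172
I_{1,0} (trapezoid, 2 panels, h=1.4000): 0.280515
I_{2,0} (trapezoid, 4 panels, h=0.7000): 0.269207
I_{1,1} = 0.280515 + (0.280515 − 0.326172)/3 = 0.265296
I_{2,1} = 0.269207 + (0.269207 − 0.280515)/3 = 0.265438
I_{2,2} = 0.265438 + (0.265438 − 0.265296)/15 = 0.265447

0.2654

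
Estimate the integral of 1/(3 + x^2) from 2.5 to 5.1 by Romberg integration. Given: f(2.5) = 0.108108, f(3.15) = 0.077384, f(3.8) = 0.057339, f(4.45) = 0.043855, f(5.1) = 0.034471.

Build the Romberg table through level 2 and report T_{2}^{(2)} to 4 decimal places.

T_{0}^{(0)} (trapezoid, 1 panel, h=2.6000): 0.185353
T_{1}^{(0)} (trapezoid, 2 panels, h=1.3000): 0.167217
T_{2}^{(0)} (trapezoid, 4 panels, h=0.6500): 0.162414
T_{1}^{(1)} = 0.167217 + (0.167217 − 0.185353)/3 = 0.161172
T_{2}^{(1)} = 0.162414 + (0.162414 − 0.167217)/3 = 0.160813
T_{2}^{(2)} = 0.160813 + (0.160813 − 0.161172)/15 = 0.160789

0.1608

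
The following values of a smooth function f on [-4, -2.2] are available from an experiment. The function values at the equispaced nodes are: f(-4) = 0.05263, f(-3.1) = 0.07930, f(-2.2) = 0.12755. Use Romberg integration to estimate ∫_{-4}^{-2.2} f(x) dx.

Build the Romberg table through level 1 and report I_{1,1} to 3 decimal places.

0.149

I_{0,0} (trapezoid, 1 panel, h=1.8000): 0.16216
I_{1,0} (trapezoid, 2 panels, h=0.9000): 0.15245
I_{1,1} = 0.15245 + (0.15245 − 0.16216)/3 = 0.14921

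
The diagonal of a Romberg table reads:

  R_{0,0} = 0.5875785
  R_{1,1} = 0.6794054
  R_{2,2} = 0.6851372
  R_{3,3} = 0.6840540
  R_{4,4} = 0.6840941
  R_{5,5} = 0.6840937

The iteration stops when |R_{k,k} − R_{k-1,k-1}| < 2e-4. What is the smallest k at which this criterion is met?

k = 4

|R_{1,1} − R_{0,0}| = 0.0918269 ≥ 2e-4
|R_{2,2} − R_{1,1}| = 0.0057318 ≥ 2e-4
|R_{3,3} − R_{2,2}| = 0.0010832 ≥ 2e-4
|R_{4,4} − R_{3,3}| = 0.0000401 < 2e-4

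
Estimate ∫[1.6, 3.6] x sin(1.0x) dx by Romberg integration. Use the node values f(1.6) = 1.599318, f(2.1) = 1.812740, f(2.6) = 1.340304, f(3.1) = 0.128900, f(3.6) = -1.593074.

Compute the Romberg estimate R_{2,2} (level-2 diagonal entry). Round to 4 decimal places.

R_{0,0} (trapezoid, 1 panel, h=2.0000): 0.006244
R_{1,0} (trapezoid, 2 panels, h=1.0000): 1.343426
R_{2,0} (trapezoid, 4 panels, h=0.5000): 1.642533
R_{1,1} = 1.343426 + (1.343426 − 0.006244)/3 = 1.789153
R_{2,1} = 1.642533 + (1.642533 − 1.343426)/3 = 1.742235
R_{2,2} = 1.742235 + (1.742235 − 1.789153)/15 = 1.739107

1.7391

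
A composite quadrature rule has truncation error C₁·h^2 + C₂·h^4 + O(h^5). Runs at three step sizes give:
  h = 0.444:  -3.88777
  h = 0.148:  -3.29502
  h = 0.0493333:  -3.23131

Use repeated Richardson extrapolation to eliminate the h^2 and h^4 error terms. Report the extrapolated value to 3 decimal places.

First eliminate the h^2 term (factor 3^2 = 9):
  B₁ = (9·(-3.29502) − (-3.88777))/8 = -3.22093
  B₂ = (9·(-3.23131) − (-3.29502))/8 = -3.22335
Then eliminate the h^4 term (factor 3^4 = 81):
  (81·(-3.22335) − (-3.22093))/80 = -3.22338

-3.223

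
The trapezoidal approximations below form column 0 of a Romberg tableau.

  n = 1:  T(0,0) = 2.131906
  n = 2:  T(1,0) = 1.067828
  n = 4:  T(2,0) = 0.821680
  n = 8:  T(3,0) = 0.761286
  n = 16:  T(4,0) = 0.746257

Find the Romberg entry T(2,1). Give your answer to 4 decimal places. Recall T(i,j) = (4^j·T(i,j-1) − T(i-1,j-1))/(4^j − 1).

0.7396

Richardson extrapolation on the trapezoidal column (denominator 4−1=3):
T(2,1) = 0.821680 + (0.821680 − 1.067828)/3 = 0.739631
(Column j=1 coincides with Simpson's rule on the same nodes.)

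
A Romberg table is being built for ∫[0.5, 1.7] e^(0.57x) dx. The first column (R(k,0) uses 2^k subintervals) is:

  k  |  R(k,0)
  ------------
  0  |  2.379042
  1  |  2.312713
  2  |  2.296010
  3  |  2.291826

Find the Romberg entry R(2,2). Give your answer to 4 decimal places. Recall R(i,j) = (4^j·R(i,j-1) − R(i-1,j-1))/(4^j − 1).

Richardson extrapolation on the trapezoidal column (denominator 4−1=3):
R(1,1) = (4·2.312713 − 2.379042) / 3 = 2.290603
R(2,1) = 2.296010 + (2.296010 − 2.312713)/3 = 2.290442
R(2,2) = 2.290442 + (2.290442 − 2.290603)/15 = 2.290431

2.2904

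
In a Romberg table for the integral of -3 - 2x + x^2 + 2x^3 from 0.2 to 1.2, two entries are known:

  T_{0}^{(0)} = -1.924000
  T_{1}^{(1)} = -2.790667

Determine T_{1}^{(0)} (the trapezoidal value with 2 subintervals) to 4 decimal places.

From T_{1}^{(1)} = (4·T_{1}^{(0)} − T_{0}^{(0)})/3, solve for T_{1}^{(0)}:
4·T_{1}^{(0)} = 3·(-2.790667) + (-1.924000) = -10.296001
T_{1}^{(0)} = -2.574000

-2.5740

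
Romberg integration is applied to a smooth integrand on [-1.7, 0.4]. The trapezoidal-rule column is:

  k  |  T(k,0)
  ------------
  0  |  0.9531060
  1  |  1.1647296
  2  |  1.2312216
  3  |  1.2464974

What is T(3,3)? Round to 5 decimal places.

1.25142

T(1,1) = 1.1647296 + (1.1647296 − 0.9531060)/3 = 1.2352708
T(2,1) = 1.2312216 + (1.2312216 − 1.1647296)/3 = 1.2533856
T(3,1) = 1.2464974 + (1.2464974 − 1.2312216)/3 = 1.2515893
T(2,2) = (16·1.2533856 − 1.2352708) / 15 = 1.2545933
T(3,2) = 1.2515893 + (1.2515893 − 1.2533856)/15 = 1.2514695
T(3,3) = 1.2514695 + (1.2514695 − 1.2545933)/63 = 1.2514199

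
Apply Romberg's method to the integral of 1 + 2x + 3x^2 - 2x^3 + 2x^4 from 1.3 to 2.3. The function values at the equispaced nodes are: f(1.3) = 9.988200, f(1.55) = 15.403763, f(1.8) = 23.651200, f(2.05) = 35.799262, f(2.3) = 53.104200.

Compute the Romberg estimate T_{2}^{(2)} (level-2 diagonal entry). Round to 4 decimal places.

26.2662

T_{0}^{(0)} (trapezoid, 1 panel, h=1.0000): 31.546200
T_{1}^{(0)} (trapezoid, 2 panels, h=0.5000): 27.598700
T_{2}^{(0)} (trapezoid, 4 panels, h=0.2500): 26.600106
T_{1}^{(1)} = 27.598700 + (27.598700 − 31.546200)/3 = 26.282867
T_{2}^{(1)} = 26.600106 + (26.600106 − 27.598700)/3 = 26.267241
T_{2}^{(2)} = 26.267241 + (26.267241 − 26.282867)/15 = 26.266199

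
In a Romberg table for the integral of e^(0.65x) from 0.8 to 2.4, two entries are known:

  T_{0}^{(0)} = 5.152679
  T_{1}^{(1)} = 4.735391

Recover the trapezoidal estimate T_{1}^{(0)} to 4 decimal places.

From T_{1}^{(1)} = (4·T_{1}^{(0)} − T_{0}^{(0)})/3, solve for T_{1}^{(0)}:
4·T_{1}^{(0)} = 3·4.735391 + 5.152679 = 19.358852
T_{1}^{(0)} = 4.839713

4.8397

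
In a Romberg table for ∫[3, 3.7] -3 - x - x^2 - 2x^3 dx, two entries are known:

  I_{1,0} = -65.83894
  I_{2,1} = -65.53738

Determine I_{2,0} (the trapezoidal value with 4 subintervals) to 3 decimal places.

From I_{2,1} = (4·I_{2,0} − I_{1,0})/3, solve for I_{2,0}:
4·I_{2,0} = 3·(-65.53738) + (-65.83894) = -262.45108
I_{2,0} = -65.61277

-65.613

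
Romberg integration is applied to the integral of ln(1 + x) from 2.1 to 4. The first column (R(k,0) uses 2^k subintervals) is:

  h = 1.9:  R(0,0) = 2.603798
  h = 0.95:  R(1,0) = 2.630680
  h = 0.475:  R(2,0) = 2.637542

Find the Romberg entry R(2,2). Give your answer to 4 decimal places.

2.6398

Richardson extrapolation on the trapezoidal column (denominator 4−1=3):
R(1,1) = (4·2.630680 − 2.603798) / 3 = 2.639641
R(2,1) = 2.637542 + (2.637542 − 2.630680)/3 = 2.639829
R(2,2) = 2.639829 + (2.639829 − 2.639641)/15 = 2.639842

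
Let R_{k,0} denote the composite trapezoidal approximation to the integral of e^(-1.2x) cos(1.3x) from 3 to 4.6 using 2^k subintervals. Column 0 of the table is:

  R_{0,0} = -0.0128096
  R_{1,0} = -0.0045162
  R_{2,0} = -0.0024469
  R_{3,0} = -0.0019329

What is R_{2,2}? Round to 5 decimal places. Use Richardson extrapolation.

-0.00176

R_{1,1} = -0.0045162 + (-0.0045162 − (-0.0128096))/3 = -0.0017517
R_{2,1} = (4·(-0.0024469) − (-0.0045162)) / 3 = -0.0017571
R_{2,2} = (16·(-0.0017571) − (-0.0017517)) / 15 = -0.0017575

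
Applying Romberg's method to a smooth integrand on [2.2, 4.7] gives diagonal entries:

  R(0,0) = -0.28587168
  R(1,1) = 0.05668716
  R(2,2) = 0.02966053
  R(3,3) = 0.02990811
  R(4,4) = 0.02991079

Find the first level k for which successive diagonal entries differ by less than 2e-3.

k = 3

|R(1,1) − R(0,0)| = 0.34255884 ≥ 2e-3
|R(2,2) − R(1,1)| = 0.02702663 ≥ 2e-3
|R(3,3) − R(2,2)| = 0.00024758 < 2e-3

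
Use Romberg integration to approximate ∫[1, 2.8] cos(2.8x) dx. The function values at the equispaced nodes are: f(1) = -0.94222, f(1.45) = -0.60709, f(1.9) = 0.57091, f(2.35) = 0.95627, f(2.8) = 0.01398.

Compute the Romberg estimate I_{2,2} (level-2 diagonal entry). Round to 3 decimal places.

I_{0,0} (trapezoid, 1 panel, h=1.8000): -0.83542
I_{1,0} (trapezoid, 2 panels, h=0.9000): 0.09611
I_{2,0} (trapezoid, 4 panels, h=0.4500): 0.20519
I_{1,1} = 0.09611 + (0.09611 − (-0.83542))/3 = 0.40662
I_{2,1} = 0.20519 + (0.20519 − 0.09611)/3 = 0.24155
I_{2,2} = 0.24155 + (0.24155 − 0.40662)/15 = 0.23055

0.231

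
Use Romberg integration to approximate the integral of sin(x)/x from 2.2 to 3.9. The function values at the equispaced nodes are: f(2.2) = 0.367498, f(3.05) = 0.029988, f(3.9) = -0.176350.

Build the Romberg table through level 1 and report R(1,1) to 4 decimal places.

R(0,0) (trapezoid, 1 panel, h=1.7000): 0.162476
R(1,0) (trapezoid, 2 panels, h=0.8500): 0.106728
R(1,1) = 0.106728 + (0.106728 − 0.162476)/3 = 0.088145

0.0881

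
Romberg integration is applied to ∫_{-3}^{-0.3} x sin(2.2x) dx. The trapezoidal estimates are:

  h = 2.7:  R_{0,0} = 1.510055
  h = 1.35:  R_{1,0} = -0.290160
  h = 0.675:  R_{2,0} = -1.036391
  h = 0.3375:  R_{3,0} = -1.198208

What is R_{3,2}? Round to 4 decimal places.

R_{2,1} = -1.036391 + (-1.036391 − (-0.290160))/3 = -1.285135
R_{3,1} = (4·(-1.198208) − (-1.036391)) / 3 = -1.252147
R_{3,2} = -1.252147 + (-1.252147 − (-1.285135))/15 = -1.249948

-1.2499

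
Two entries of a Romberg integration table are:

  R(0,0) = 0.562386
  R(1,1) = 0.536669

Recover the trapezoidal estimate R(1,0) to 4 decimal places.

0.5431

From R(1,1) = (4·R(1,0) − R(0,0))/3, solve for R(1,0):
4·R(1,0) = 3·0.536669 + 0.562386 = 2.172393
R(1,0) = 0.543098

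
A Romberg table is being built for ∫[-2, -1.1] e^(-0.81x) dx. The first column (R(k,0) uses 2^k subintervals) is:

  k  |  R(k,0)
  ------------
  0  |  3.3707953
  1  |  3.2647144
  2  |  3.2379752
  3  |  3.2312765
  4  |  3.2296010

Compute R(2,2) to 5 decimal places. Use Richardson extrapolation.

3.22904

Richardson extrapolation on the trapezoidal column (denominator 4−1=3):
R(1,1) = 3.2647144 + (3.2647144 − 3.3707953)/3 = 3.2293541
R(2,1) = 3.2379752 + (3.2379752 − 3.2647144)/3 = 3.2290621
R(2,2) = 3.2290621 + (3.2290621 − 3.2293541)/15 = 3.2290426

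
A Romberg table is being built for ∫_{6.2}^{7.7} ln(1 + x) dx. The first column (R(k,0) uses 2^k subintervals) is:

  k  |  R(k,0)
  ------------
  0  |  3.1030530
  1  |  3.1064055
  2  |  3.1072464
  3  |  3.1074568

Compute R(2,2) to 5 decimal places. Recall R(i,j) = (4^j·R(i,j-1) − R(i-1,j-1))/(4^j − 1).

3.10753

R(1,1) = (4·3.1064055 − 3.1030530) / 3 = 3.1075230
R(2,1) = 3.1072464 + (3.1072464 − 3.1064055)/3 = 3.1075267
R(2,2) = 3.1075267 + (3.1075267 − 3.1075230)/15 = 3.1075269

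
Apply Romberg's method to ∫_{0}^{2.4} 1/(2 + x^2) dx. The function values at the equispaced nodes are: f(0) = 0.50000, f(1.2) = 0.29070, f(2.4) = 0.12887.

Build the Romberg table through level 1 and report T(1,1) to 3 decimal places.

T(0,0) (trapezoid, 1 panel, h=2.4000): 0.75464
T(1,0) (trapezoid, 2 panels, h=1.2000): 0.72616
T(1,1) = 0.72616 + (0.72616 − 0.75464)/3 = 0.71667

0.717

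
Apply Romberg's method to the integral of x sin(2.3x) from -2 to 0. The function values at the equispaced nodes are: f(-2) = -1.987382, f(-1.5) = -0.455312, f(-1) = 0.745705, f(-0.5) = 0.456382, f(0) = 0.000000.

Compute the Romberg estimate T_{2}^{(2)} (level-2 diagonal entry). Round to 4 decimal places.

T_{0}^{(0)} (trapezoid, 1 panel, h=2.0000): -1.987382
T_{1}^{(0)} (trapezoid, 2 panels, h=1.0000): -0.247986
T_{2}^{(0)} (trapezoid, 4 panels, h=0.5000): -0.123458
T_{1}^{(1)} = -0.247986 + (-0.247986 − (-1.987382))/3 = 0.331813
T_{2}^{(1)} = -0.123458 + (-0.123458 − (-0.247986))/3 = -0.081949
T_{2}^{(2)} = -0.081949 + (-0.081949 − 0.331813)/15 = -0.109533

-0.1095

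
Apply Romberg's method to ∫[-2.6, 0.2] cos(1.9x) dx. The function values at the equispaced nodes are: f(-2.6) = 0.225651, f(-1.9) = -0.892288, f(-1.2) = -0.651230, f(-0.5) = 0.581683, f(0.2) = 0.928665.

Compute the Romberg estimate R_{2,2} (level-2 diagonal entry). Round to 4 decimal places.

R_{0,0} (trapezoid, 1 panel, h=2.8000): 1.616042
R_{1,0} (trapezoid, 2 panels, h=1.4000): -0.103701
R_{2,0} (trapezoid, 4 panels, h=0.7000): -0.269274
R_{1,1} = -0.103701 + (-0.103701 − 1.616042)/3 = -0.676949
R_{2,1} = -0.269274 + (-0.269274 − (-0.103701))/3 = -0.324465
R_{2,2} = -0.324465 + (-0.324465 − (-0.676949))/15 = -0.300966

-0.3010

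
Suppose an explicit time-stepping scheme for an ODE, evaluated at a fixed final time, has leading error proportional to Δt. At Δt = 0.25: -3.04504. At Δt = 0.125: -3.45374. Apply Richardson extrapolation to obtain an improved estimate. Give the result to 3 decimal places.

-3.862

Extrapolated value = (2·A(Δt/2) − A(Δt)) / (2 − 1)
= (2·(-3.45374) − (-3.04504)) / 1
= -3.86244 / 1 = -3.86244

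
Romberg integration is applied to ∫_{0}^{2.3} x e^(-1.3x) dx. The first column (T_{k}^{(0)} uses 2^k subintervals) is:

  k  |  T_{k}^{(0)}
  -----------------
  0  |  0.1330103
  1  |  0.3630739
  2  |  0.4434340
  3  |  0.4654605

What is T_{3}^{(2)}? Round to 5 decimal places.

0.47297

Richardson extrapolation on the trapezoidal column (denominator 4−1=3):
T_{2}^{(1)} = 0.4434340 + (0.4434340 − 0.3630739)/3 = 0.4702207
T_{3}^{(1)} = 0.4654605 + (0.4654605 − 0.4434340)/3 = 0.4728027
T_{3}^{(2)} = (16·0.4728027 − 0.4702207) / 15 = 0.4729748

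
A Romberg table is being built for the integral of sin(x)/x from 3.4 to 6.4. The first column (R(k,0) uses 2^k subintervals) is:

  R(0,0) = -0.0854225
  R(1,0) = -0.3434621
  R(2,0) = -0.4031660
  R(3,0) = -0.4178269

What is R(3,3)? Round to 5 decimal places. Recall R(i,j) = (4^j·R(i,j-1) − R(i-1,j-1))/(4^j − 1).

R(1,1) = (4·(-0.3434621) − (-0.0854225)) / 3 = -0.4294753
R(2,1) = -0.4031660 + (-0.4031660 − (-0.3434621))/3 = -0.4230673
R(3,1) = -0.4178269 + (-0.4178269 − (-0.4031660))/3 = -0.4227139
R(2,2) = -0.4230673 + (-0.4230673 − (-0.4294753))/15 = -0.4226401
R(3,2) = -0.4227139 + (-0.4227139 − (-0.4230673))/15 = -0.4226903
R(3,3) = (64·(-0.4226903) − (-0.4226401)) / 63 = -0.4226911

-0.42269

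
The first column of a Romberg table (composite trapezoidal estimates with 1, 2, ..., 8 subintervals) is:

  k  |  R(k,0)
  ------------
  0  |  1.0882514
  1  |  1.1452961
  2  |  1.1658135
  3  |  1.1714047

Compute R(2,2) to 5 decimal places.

Richardson extrapolation on the trapezoidal column (denominator 4−1=3):
R(1,1) = 1.1452961 + (1.1452961 − 1.0882514)/3 = 1.1643110
R(2,1) = (4·1.1658135 − 1.1452961) / 3 = 1.1726526
R(2,2) = (16·1.1726526 − 1.1643110) / 15 = 1.1732087

1.17321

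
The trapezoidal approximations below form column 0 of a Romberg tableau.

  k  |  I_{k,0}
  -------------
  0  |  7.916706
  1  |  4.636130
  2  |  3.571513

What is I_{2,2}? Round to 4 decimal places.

Richardson extrapolation on the trapezoidal column (denominator 4−1=3):
I_{1,1} = 4.636130 + (4.636130 − 7.916706)/3 = 3.542605
I_{2,1} = 3.571513 + (3.571513 − 4.636130)/3 = 3.216641
I_{2,2} = 3.216641 + (3.216641 − 3.542605)/15 = 3.194910

3.1949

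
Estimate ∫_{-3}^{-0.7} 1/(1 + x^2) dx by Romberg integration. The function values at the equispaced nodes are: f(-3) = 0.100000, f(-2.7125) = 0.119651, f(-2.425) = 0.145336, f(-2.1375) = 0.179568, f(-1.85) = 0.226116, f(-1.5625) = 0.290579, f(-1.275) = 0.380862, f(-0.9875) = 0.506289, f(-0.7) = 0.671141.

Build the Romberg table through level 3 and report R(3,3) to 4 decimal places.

0.6383

R(0,0) (trapezoid, 1 panel, h=2.3000): 0.886812
R(1,0) (trapezoid, 2 panels, h=1.1500): 0.703439
R(2,0) (trapezoid, 4 panels, h=0.5750): 0.654284
R(3,0) (trapezoid, 8 panels, h=0.2875): 0.642267
R(1,1) = 0.703439 + (0.703439 − 0.886812)/3 = 0.642315
R(2,1) = 0.654284 + (0.654284 − 0.703439)/3 = 0.637899
R(3,1) = 0.642267 + (0.642267 − 0.654284)/3 = 0.638261
R(2,2) = 0.637899 + (0.637899 − 0.642315)/15 = 0.637605
R(3,2) = 0.638261 + (0.638261 − 0.637899)/15 = 0.638285
R(3,3) = 0.638285 + (0.638285 − 0.637605)/63 = 0.638296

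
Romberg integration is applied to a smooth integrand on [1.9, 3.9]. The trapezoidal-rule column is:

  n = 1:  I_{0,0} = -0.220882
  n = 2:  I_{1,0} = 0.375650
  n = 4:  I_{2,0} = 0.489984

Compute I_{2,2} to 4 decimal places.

Richardson extrapolation on the trapezoidal column (denominator 4−1=3):
I_{1,1} = (4·0.375650 − (-0.220882)) / 3 = 0.574494
I_{2,1} = 0.489984 + (0.489984 − 0.375650)/3 = 0.528095
I_{2,2} = (16·0.528095 − 0.574494) / 15 = 0.525002
(Column j=1 coincides with Simpson's rule on the same nodes.)

0.5250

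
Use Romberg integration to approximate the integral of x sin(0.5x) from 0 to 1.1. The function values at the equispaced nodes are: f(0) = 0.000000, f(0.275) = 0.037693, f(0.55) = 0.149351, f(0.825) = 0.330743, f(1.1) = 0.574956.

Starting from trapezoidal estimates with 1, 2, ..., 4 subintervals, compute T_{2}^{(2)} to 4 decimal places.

0.2152

T_{0}^{(0)} (trapezoid, 1 panel, h=1.1000): 0.316226
T_{1}^{(0)} (trapezoid, 2 panels, h=0.5500): 0.240256
T_{2}^{(0)} (trapezoid, 4 panels, h=0.2750): 0.221448
T_{1}^{(1)} = 0.240256 + (0.240256 − 0.316226)/3 = 0.214933
T_{2}^{(1)} = 0.221448 + (0.221448 − 0.240256)/3 = 0.215179
T_{2}^{(2)} = 0.215179 + (0.215179 − 0.214933)/15 = 0.215195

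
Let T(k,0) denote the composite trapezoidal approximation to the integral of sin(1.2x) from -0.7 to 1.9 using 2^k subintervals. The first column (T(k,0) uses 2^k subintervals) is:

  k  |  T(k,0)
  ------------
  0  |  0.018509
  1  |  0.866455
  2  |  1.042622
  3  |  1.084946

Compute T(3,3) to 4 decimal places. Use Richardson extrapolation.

T(1,1) = (4·0.866455 − 0.018509) / 3 = 1.149104
T(2,1) = (4·1.042622 − 0.866455) / 3 = 1.101344
T(3,1) = 1.084946 + (1.084946 − 1.042622)/3 = 1.099054
T(2,2) = (16·1.101344 − 1.149104) / 15 = 1.098160
T(3,2) = (16·1.099054 − 1.101344) / 15 = 1.098901
T(3,3) = 1.098901 + (1.098901 − 1.098160)/63 = 1.098913

1.0989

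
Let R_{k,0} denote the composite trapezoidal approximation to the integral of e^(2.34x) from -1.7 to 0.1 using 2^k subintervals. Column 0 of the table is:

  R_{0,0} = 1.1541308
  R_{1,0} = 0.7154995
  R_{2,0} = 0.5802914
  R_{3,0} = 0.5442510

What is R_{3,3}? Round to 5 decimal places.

0.53202

Richardson extrapolation on the trapezoidal column (denominator 4−1=3):
R_{1,1} = 0.7154995 + (0.7154995 − 1.1541308)/3 = 0.5692891
R_{2,1} = 0.5802914 + (0.5802914 − 0.7154995)/3 = 0.5352220
R_{3,1} = 0.5442510 + (0.5442510 − 0.5802914)/3 = 0.5322375
R_{2,2} = 0.5352220 + (0.5352220 − 0.5692891)/15 = 0.5329509
R_{3,2} = (16·0.5322375 − 0.5352220) / 15 = 0.5320385
R_{3,3} = 0.5320385 + (0.5320385 − 0.5329509)/63 = 0.5320240
(Column j=1 coincides with Simpson's rule on the same nodes.)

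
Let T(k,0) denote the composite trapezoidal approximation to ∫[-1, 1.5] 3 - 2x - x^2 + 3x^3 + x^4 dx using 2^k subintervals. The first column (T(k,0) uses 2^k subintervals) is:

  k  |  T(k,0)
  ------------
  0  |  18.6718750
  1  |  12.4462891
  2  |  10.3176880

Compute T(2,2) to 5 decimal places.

9.55729

T(1,1) = (4·12.4462891 − 18.6718750) / 3 = 10.3710938
T(2,1) = 10.3176880 + (10.3176880 − 12.4462891)/3 = 9.6081543
T(2,2) = (16·9.6081543 − 10.3710938) / 15 = 9.5572917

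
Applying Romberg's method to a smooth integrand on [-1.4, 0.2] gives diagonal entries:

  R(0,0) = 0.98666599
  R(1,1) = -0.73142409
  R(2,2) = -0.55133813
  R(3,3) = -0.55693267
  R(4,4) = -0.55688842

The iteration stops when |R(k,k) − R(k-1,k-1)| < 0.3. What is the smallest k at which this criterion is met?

|R(1,1) − R(0,0)| = 1.71809008 ≥ 0.3
|R(2,2) − R(1,1)| = 0.18008596 < 0.3

k = 2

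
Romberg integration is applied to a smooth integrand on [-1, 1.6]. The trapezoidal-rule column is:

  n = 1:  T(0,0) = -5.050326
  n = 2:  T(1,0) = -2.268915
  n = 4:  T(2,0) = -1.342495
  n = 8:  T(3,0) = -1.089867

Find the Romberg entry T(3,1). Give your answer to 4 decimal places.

-1.0057

Richardson extrapolation on the trapezoidal column (denominator 4−1=3):
T(3,1) = -1.089867 + (-1.089867 − (-1.342495))/3 = -1.005658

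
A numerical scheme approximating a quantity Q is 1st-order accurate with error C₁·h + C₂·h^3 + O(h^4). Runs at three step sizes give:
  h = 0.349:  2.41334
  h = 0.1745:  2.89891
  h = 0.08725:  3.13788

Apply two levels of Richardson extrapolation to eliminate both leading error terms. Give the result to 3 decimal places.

First eliminate the h term (factor 2^1 = 2):
  B₁ = (2·2.89891 − 2.41334)/1 = 3.38448
  B₂ = (2·3.13788 − 2.89891)/1 = 3.37685
Then eliminate the h^3 term (factor 2^3 = 8):
  (8·3.37685 − 3.38448)/7 = 3.37576

3.376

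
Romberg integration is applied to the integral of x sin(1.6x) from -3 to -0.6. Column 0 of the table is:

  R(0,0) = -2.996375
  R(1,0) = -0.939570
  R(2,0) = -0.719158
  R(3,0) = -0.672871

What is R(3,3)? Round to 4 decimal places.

-0.6580

Richardson extrapolation on the trapezoidal column (denominator 4−1=3):
R(1,1) = (4·(-0.939570) − (-2.996375)) / 3 = -0.253968
R(2,1) = -0.719158 + (-0.719158 − (-0.939570))/3 = -0.645687
R(3,1) = -0.672871 + (-0.672871 − (-0.719158))/3 = -0.657442
R(2,2) = (16·(-0.645687) − (-0.253968)) / 15 = -0.671802
R(3,2) = (16·(-0.657442) − (-0.645687)) / 15 = -0.658226
R(3,3) = -0.658226 + (-0.658226 − (-0.671802))/63 = -0.658011
(Column j=1 coincides with Simpson's rule on the same nodes.)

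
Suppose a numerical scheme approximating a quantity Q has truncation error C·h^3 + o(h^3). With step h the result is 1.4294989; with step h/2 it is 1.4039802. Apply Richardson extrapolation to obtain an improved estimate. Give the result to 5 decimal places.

1.40033

Extrapolated value = (8·A(h/2) − A(h)) / (8 − 1)
= (8·1.4039802 − 1.4294989) / 7
= 9.8023427 / 7 = 1.4003347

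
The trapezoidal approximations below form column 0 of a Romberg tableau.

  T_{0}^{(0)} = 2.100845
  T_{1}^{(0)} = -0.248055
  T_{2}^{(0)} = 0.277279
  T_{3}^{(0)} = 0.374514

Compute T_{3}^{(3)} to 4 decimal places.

Richardson extrapolation on the trapezoidal column (denominator 4−1=3):
T_{1}^{(1)} = (4·(-0.248055) − 2.100845) / 3 = -1.031022
T_{2}^{(1)} = (4·0.277279 − (-0.248055)) / 3 = 0.452390
T_{3}^{(1)} = 0.374514 + (0.374514 − 0.277279)/3 = 0.406926
T_{2}^{(2)} = (16·0.452390 − (-1.031022)) / 15 = 0.551284
T_{3}^{(2)} = (16·0.406926 − 0.452390) / 15 = 0.403895
T_{3}^{(3)} = 0.403895 + (0.403895 − 0.551284)/63 = 0.401555
(Column j=1 coincides with Simpson's rule on the same nodes.)

0.4016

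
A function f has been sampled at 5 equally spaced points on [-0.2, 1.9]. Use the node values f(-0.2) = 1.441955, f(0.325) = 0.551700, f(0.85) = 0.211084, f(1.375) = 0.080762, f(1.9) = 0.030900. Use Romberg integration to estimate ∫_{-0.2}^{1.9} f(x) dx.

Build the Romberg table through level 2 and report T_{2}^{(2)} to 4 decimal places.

T_{0}^{(0)} (trapezoid, 1 panel, h=2.1000): 1.546498
T_{1}^{(0)} (trapezoid, 2 panels, h=1.0500): 0.994887
T_{2}^{(0)} (trapezoid, 4 panels, h=0.5250): 0.829486
T_{1}^{(1)} = 0.994887 + (0.994887 − 1.546498)/3 = 0.811017
T_{2}^{(1)} = 0.829486 + (0.829486 − 0.994887)/3 = 0.774352
T_{2}^{(2)} = 0.774352 + (0.774352 − 0.811017)/15 = 0.771908

0.7719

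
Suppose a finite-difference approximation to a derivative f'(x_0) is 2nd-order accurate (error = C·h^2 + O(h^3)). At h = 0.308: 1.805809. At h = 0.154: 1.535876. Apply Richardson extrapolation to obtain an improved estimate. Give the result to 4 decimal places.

The leading error scales as h^2; refining by a factor of 2 reduces it by 2^2 = 4.
Extrapolated value = (4·A(h/2) − A(h)) / (4 − 1)
= (4·1.535876 − 1.805809) / 3
= 4.337695 / 3 = 1.445898

1.4459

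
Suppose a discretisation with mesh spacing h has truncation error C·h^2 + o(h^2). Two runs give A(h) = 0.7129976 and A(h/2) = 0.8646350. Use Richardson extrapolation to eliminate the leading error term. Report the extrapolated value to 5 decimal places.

The leading error scales as h^2; refining by a factor of 2 reduces it by 2^2 = 4.
Extrapolated value = (4·A(h/2) − A(h)) / (4 − 1)
= (4·0.8646350 − 0.7129976) / 3
= 2.7455424 / 3 = 0.9151808

0.91518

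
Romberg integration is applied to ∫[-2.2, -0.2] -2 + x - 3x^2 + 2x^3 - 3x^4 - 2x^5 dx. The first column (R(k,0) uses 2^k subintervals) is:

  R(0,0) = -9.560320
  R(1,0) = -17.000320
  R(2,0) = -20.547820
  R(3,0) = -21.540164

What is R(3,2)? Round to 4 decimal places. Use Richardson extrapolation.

-21.8803

Richardson extrapolation on the trapezoidal column (denominator 4−1=3):
R(2,1) = (4·(-20.547820) − (-17.000320)) / 3 = -21.730320
R(3,1) = -21.540164 + (-21.540164 − (-20.547820))/3 = -21.870945
R(3,2) = -21.870945 + (-21.870945 − (-21.730320))/15 = -21.880320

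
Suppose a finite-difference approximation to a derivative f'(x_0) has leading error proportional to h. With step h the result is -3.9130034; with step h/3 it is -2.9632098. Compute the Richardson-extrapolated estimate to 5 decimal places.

-2.48831

The leading error scales as h; refining by a factor of 3 reduces it by 3^1 = 3.
Extrapolated value = (3·A(h/3) − A(h)) / (3 − 1)
= (3·(-2.9632098) − (-3.9130034)) / 2
= -4.9766260 / 2 = -2.4883130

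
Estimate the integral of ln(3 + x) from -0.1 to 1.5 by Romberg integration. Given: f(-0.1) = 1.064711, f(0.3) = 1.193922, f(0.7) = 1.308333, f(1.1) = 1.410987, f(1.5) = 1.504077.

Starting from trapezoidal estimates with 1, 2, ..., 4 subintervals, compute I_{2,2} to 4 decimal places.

I_{0,0} (trapezoid, 1 panel, h=1.6000): 2.055030
I_{1,0} (trapezoid, 2 panels, h=0.8000): 2.074182
I_{2,0} (trapezoid, 4 panels, h=0.4000): 2.079054
I_{1,1} = 2.074182 + (2.074182 − 2.055030)/3 = 2.080566
I_{2,1} = 2.079054 + (2.079054 − 2.074182)/3 = 2.080678
I_{2,2} = 2.080678 + (2.080678 − 2.080566)/15 = 2.080685

2.0807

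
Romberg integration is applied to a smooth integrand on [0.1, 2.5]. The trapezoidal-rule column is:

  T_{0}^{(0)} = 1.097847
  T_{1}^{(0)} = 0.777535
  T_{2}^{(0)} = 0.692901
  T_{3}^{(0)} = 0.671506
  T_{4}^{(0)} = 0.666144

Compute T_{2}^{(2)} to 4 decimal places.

0.6643

Richardson extrapolation on the trapezoidal column (denominator 4−1=3):
T_{1}^{(1)} = (4·0.777535 − 1.097847) / 3 = 0.670764
T_{2}^{(1)} = 0.692901 + (0.692901 − 0.777535)/3 = 0.664690
T_{2}^{(2)} = (16·0.664690 − 0.670764) / 15 = 0.664285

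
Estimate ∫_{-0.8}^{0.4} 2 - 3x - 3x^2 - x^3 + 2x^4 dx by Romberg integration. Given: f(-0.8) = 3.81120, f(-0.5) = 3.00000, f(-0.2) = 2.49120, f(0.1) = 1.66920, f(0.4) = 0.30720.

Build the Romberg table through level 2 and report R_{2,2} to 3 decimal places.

2.775

R_{0,0} (trapezoid, 1 panel, h=1.2000): 2.47104
R_{1,0} (trapezoid, 2 panels, h=0.6000): 2.73024
R_{2,0} (trapezoid, 4 panels, h=0.3000): 2.76588
R_{1,1} = 2.73024 + (2.73024 − 2.47104)/3 = 2.81664
R_{2,1} = 2.76588 + (2.76588 − 2.73024)/3 = 2.77776
R_{2,2} = 2.77776 + (2.77776 − 2.81664)/15 = 2.77517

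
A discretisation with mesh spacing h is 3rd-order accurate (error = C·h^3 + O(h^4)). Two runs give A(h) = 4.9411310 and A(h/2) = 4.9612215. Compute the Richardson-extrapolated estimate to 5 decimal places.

The leading error scales as h^3; refining by a factor of 2 reduces it by 2^3 = 8.
Extrapolated value = (8·A(h/2) − A(h)) / (8 − 1)
= (8·4.9612215 − 4.9411310) / 7
= 34.7486410 / 7 = 4.9640916

4.96409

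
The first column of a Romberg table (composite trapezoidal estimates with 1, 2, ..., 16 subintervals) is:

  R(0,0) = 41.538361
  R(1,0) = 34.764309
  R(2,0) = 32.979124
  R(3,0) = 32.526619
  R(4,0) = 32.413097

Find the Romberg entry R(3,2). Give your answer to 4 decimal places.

32.3752

Richardson extrapolation on the trapezoidal column (denominator 4−1=3):
R(2,1) = 32.979124 + (32.979124 − 34.764309)/3 = 32.384062
R(3,1) = 32.526619 + (32.526619 − 32.979124)/3 = 32.375784
R(3,2) = (16·32.375784 − 32.384062) / 15 = 32.375232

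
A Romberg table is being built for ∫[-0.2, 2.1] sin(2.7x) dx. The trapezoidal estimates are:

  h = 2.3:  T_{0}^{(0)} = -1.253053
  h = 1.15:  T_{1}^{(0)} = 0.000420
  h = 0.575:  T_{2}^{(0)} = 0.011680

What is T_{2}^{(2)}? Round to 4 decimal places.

-0.0114

Richardson extrapolation on the trapezoidal column (denominator 4−1=3):
T_{1}^{(1)} = 0.000420 + (0.000420 − (-1.253053))/3 = 0.418244
T_{2}^{(1)} = 0.011680 + (0.011680 − 0.000420)/3 = 0.015433
T_{2}^{(2)} = (16·0.015433 − 0.418244) / 15 = -0.011421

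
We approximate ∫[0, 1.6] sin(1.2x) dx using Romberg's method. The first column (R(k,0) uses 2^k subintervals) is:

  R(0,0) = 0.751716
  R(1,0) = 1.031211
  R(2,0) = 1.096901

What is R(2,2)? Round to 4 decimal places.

1.1184

Richardson extrapolation on the trapezoidal column (denominator 4−1=3):
R(1,1) = 1.031211 + (1.031211 − 0.751716)/3 = 1.124376
R(2,1) = (4·1.096901 − 1.031211) / 3 = 1.118798
R(2,2) = (16·1.118798 − 1.124376) / 15 = 1.118426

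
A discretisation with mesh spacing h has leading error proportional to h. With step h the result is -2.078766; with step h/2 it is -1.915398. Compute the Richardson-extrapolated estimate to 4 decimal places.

The leading error scales as h; refining by a factor of 2 reduces it by 2^1 = 2.
Extrapolated value = (2·A(h/2) − A(h)) / (2 − 1)
= (2·(-1.915398) − (-2.078766)) / 1
= -1.752030 / 1 = -1.752030

-1.7520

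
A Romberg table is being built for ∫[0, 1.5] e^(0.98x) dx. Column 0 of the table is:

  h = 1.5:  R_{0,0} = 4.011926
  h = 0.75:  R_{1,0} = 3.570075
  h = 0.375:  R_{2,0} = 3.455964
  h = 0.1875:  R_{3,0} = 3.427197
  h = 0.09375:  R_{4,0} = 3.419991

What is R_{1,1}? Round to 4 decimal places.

3.4228

Richardson extrapolation on the trapezoidal column (denominator 4−1=3):
R_{1,1} = (4·3.570075 − 4.011926) / 3 = 3.422791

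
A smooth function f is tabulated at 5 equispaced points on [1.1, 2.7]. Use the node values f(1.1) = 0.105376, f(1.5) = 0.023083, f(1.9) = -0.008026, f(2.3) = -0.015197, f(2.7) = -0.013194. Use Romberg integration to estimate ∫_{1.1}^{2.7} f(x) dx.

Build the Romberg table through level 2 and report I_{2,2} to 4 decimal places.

I_{0,0} (trapezoid, 1 panel, h=1.6000): 0.073746
I_{1,0} (trapezoid, 2 panels, h=0.8000): 0.030452
I_{2,0} (trapezoid, 4 panels, h=0.4000): 0.018380
I_{1,1} = 0.030452 + (0.030452 − 0.073746)/3 = 0.016021
I_{2,1} = 0.018380 + (0.018380 − 0.030452)/3 = 0.014356
I_{2,2} = 0.014356 + (0.014356 − 0.016021)/15 = 0.014245

0.0142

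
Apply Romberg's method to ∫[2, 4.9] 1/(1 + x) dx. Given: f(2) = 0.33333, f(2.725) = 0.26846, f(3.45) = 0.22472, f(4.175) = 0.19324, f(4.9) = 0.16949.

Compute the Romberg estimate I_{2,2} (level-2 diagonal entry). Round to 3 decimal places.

I_{0,0} (trapezoid, 1 panel, h=2.9000): 0.72909
I_{1,0} (trapezoid, 2 panels, h=1.4500): 0.69039
I_{2,0} (trapezoid, 4 panels, h=0.7250): 0.67993
I_{1,1} = 0.69039 + (0.69039 − 0.72909)/3 = 0.67749
I_{2,1} = 0.67993 + (0.67993 − 0.69039)/3 = 0.67644
I_{2,2} = 0.67644 + (0.67644 − 0.67749)/15 = 0.67637

0.676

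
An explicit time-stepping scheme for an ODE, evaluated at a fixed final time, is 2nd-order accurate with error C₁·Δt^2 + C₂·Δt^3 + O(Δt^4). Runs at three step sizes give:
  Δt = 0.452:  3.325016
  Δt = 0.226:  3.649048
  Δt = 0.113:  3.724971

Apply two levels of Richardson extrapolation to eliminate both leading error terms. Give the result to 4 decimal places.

3.7493

First eliminate the Δt^2 term (factor 2^2 = 4):
  B₁ = (4·3.649048 − 3.325016)/3 = 3.757059
  B₂ = (4·3.724971 − 3.649048)/3 = 3.750279
Then eliminate the Δt^3 term (factor 2^3 = 8):
  (8·3.750279 − 3.757059)/7 = 3.749310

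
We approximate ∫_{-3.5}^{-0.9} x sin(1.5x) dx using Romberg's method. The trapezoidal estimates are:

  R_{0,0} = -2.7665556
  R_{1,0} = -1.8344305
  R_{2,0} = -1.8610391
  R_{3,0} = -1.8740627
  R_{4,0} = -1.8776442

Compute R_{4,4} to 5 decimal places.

R_{1,1} = (4·(-1.8344305) − (-2.7665556)) / 3 = -1.5237221
R_{2,1} = (4·(-1.8610391) − (-1.8344305)) / 3 = -1.8699086
R_{3,1} = (4·(-1.8740627) − (-1.8610391)) / 3 = -1.8784039
R_{4,1} = -1.8776442 + (-1.8776442 − (-1.8740627))/3 = -1.8788380
R_{2,2} = (16·(-1.8699086) − (-1.5237221)) / 15 = -1.8929877
R_{3,2} = -1.8784039 + (-1.8784039 − (-1.8699086))/15 = -1.8789703
R_{4,2} = -1.8788380 + (-1.8788380 − (-1.8784039))/15 = -1.8788669
R_{3,3} = -1.8789703 + (-1.8789703 − (-1.8929877))/63 = -1.8787478
R_{4,3} = -1.8788669 + (-1.8788669 − (-1.8789703))/63 = -1.8788653
R_{4,4} = -1.8788653 + (-1.8788653 − (-1.8787478))/255 = -1.8788658

-1.87887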